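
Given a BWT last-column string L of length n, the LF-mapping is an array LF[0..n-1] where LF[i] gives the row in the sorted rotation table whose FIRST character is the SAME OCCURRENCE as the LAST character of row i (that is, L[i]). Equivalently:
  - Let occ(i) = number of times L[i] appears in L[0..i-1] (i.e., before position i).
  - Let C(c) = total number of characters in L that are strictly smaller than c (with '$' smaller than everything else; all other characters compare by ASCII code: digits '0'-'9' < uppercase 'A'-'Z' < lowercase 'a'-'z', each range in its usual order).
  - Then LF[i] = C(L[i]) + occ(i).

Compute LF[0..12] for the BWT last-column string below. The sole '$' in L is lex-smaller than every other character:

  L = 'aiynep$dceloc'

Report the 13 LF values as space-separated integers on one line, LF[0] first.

Answer: 1 7 12 9 5 11 0 4 2 6 8 10 3

Derivation:
Char counts: '$':1, 'a':1, 'c':2, 'd':1, 'e':2, 'i':1, 'l':1, 'n':1, 'o':1, 'p':1, 'y':1
C (first-col start): C('$')=0, C('a')=1, C('c')=2, C('d')=4, C('e')=5, C('i')=7, C('l')=8, C('n')=9, C('o')=10, C('p')=11, C('y')=12
L[0]='a': occ=0, LF[0]=C('a')+0=1+0=1
L[1]='i': occ=0, LF[1]=C('i')+0=7+0=7
L[2]='y': occ=0, LF[2]=C('y')+0=12+0=12
L[3]='n': occ=0, LF[3]=C('n')+0=9+0=9
L[4]='e': occ=0, LF[4]=C('e')+0=5+0=5
L[5]='p': occ=0, LF[5]=C('p')+0=11+0=11
L[6]='$': occ=0, LF[6]=C('$')+0=0+0=0
L[7]='d': occ=0, LF[7]=C('d')+0=4+0=4
L[8]='c': occ=0, LF[8]=C('c')+0=2+0=2
L[9]='e': occ=1, LF[9]=C('e')+1=5+1=6
L[10]='l': occ=0, LF[10]=C('l')+0=8+0=8
L[11]='o': occ=0, LF[11]=C('o')+0=10+0=10
L[12]='c': occ=1, LF[12]=C('c')+1=2+1=3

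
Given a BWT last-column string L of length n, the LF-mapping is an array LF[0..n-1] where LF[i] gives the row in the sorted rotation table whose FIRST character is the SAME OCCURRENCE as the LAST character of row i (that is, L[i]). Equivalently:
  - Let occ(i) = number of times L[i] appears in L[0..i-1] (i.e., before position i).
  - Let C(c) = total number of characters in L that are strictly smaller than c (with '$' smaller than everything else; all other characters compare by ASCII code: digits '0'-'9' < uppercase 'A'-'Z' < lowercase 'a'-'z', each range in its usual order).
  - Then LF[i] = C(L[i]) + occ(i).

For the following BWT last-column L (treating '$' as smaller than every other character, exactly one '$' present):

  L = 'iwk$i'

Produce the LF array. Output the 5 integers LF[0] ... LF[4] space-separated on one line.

Char counts: '$':1, 'i':2, 'k':1, 'w':1
C (first-col start): C('$')=0, C('i')=1, C('k')=3, C('w')=4
L[0]='i': occ=0, LF[0]=C('i')+0=1+0=1
L[1]='w': occ=0, LF[1]=C('w')+0=4+0=4
L[2]='k': occ=0, LF[2]=C('k')+0=3+0=3
L[3]='$': occ=0, LF[3]=C('$')+0=0+0=0
L[4]='i': occ=1, LF[4]=C('i')+1=1+1=2

Answer: 1 4 3 0 2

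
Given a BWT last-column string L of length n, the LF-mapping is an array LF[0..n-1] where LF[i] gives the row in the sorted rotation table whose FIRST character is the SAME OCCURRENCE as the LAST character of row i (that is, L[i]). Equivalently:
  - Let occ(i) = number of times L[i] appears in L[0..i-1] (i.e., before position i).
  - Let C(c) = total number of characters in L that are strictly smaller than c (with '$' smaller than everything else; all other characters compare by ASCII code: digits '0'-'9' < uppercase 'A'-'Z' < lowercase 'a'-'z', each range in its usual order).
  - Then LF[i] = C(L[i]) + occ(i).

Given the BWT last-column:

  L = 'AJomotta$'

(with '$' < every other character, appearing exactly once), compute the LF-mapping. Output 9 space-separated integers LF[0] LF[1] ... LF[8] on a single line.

Answer: 1 2 5 4 6 7 8 3 0

Derivation:
Char counts: '$':1, 'A':1, 'J':1, 'a':1, 'm':1, 'o':2, 't':2
C (first-col start): C('$')=0, C('A')=1, C('J')=2, C('a')=3, C('m')=4, C('o')=5, C('t')=7
L[0]='A': occ=0, LF[0]=C('A')+0=1+0=1
L[1]='J': occ=0, LF[1]=C('J')+0=2+0=2
L[2]='o': occ=0, LF[2]=C('o')+0=5+0=5
L[3]='m': occ=0, LF[3]=C('m')+0=4+0=4
L[4]='o': occ=1, LF[4]=C('o')+1=5+1=6
L[5]='t': occ=0, LF[5]=C('t')+0=7+0=7
L[6]='t': occ=1, LF[6]=C('t')+1=7+1=8
L[7]='a': occ=0, LF[7]=C('a')+0=3+0=3
L[8]='$': occ=0, LF[8]=C('$')+0=0+0=0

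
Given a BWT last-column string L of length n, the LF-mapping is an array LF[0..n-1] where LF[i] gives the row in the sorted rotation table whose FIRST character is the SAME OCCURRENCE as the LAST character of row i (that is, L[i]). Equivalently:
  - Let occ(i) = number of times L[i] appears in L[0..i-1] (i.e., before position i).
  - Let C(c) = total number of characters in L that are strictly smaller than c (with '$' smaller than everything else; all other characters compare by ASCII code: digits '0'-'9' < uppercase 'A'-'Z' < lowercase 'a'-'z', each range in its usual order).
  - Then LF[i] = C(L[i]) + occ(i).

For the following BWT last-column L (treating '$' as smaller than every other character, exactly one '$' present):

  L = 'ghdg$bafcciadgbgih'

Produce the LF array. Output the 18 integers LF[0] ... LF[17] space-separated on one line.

Char counts: '$':1, 'a':2, 'b':2, 'c':2, 'd':2, 'f':1, 'g':4, 'h':2, 'i':2
C (first-col start): C('$')=0, C('a')=1, C('b')=3, C('c')=5, C('d')=7, C('f')=9, C('g')=10, C('h')=14, C('i')=16
L[0]='g': occ=0, LF[0]=C('g')+0=10+0=10
L[1]='h': occ=0, LF[1]=C('h')+0=14+0=14
L[2]='d': occ=0, LF[2]=C('d')+0=7+0=7
L[3]='g': occ=1, LF[3]=C('g')+1=10+1=11
L[4]='$': occ=0, LF[4]=C('$')+0=0+0=0
L[5]='b': occ=0, LF[5]=C('b')+0=3+0=3
L[6]='a': occ=0, LF[6]=C('a')+0=1+0=1
L[7]='f': occ=0, LF[7]=C('f')+0=9+0=9
L[8]='c': occ=0, LF[8]=C('c')+0=5+0=5
L[9]='c': occ=1, LF[9]=C('c')+1=5+1=6
L[10]='i': occ=0, LF[10]=C('i')+0=16+0=16
L[11]='a': occ=1, LF[11]=C('a')+1=1+1=2
L[12]='d': occ=1, LF[12]=C('d')+1=7+1=8
L[13]='g': occ=2, LF[13]=C('g')+2=10+2=12
L[14]='b': occ=1, LF[14]=C('b')+1=3+1=4
L[15]='g': occ=3, LF[15]=C('g')+3=10+3=13
L[16]='i': occ=1, LF[16]=C('i')+1=16+1=17
L[17]='h': occ=1, LF[17]=C('h')+1=14+1=15

Answer: 10 14 7 11 0 3 1 9 5 6 16 2 8 12 4 13 17 15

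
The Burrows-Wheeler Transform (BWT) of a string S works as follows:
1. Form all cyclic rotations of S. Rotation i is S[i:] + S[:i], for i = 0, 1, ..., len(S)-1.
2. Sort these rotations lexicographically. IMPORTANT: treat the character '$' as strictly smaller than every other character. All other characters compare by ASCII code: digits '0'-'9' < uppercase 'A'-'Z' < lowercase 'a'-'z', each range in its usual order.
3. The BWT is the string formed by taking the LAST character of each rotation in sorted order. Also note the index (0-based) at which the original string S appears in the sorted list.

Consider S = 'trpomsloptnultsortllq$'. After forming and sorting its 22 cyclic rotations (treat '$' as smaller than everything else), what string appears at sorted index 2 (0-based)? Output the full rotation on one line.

All 22 rotations (rotation i = S[i:]+S[:i]):
  rot[0] = trpomsloptnultsortllq$
  rot[1] = rpomsloptnultsortllq$t
  rot[2] = pomsloptnultsortllq$tr
  rot[3] = omsloptnultsortllq$trp
  rot[4] = msloptnultsortllq$trpo
  rot[5] = sloptnultsortllq$trpom
  rot[6] = loptnultsortllq$trpoms
  rot[7] = optnultsortllq$trpomsl
  rot[8] = ptnultsortllq$trpomslo
  rot[9] = tnultsortllq$trpomslop
  rot[10] = nultsortllq$trpomslopt
  rot[11] = ultsortllq$trpomsloptn
  rot[12] = ltsortllq$trpomsloptnu
  rot[13] = tsortllq$trpomsloptnul
  rot[14] = sortllq$trpomsloptnult
  rot[15] = ortllq$trpomsloptnults
  rot[16] = rtllq$trpomsloptnultso
  rot[17] = tllq$trpomsloptnultsor
  rot[18] = llq$trpomsloptnultsort
  rot[19] = lq$trpomsloptnultsortl
  rot[20] = q$trpomsloptnultsortll
  rot[21] = $trpomsloptnultsortllq
Sorted (with $ < everything):
  sorted[0] = $trpomsloptnultsortllq
  sorted[1] = llq$trpomsloptnultsort
  sorted[2] = loptnultsortllq$trpoms
  sorted[3] = lq$trpomsloptnultsortl
  sorted[4] = ltsortllq$trpomsloptnu
  sorted[5] = msloptnultsortllq$trpo
  sorted[6] = nultsortllq$trpomslopt
  sorted[7] = omsloptnultsortllq$trp
  sorted[8] = optnultsortllq$trpomsl
  sorted[9] = ortllq$trpomsloptnults
  sorted[10] = pomsloptnultsortllq$tr
  sorted[11] = ptnultsortllq$trpomslo
  sorted[12] = q$trpomsloptnultsortll
  sorted[13] = rpomsloptnultsortllq$t
  sorted[14] = rtllq$trpomsloptnultso
  sorted[15] = sloptnultsortllq$trpom
  sorted[16] = sortllq$trpomsloptnult
  sorted[17] = tllq$trpomsloptnultsor
  sorted[18] = tnultsortllq$trpomslop
  sorted[19] = trpomsloptnultsortllq$
  sorted[20] = tsortllq$trpomsloptnul
  sorted[21] = ultsortllq$trpomsloptn
sorted[2] = loptnultsortllq$trpoms

Answer: loptnultsortllq$trpoms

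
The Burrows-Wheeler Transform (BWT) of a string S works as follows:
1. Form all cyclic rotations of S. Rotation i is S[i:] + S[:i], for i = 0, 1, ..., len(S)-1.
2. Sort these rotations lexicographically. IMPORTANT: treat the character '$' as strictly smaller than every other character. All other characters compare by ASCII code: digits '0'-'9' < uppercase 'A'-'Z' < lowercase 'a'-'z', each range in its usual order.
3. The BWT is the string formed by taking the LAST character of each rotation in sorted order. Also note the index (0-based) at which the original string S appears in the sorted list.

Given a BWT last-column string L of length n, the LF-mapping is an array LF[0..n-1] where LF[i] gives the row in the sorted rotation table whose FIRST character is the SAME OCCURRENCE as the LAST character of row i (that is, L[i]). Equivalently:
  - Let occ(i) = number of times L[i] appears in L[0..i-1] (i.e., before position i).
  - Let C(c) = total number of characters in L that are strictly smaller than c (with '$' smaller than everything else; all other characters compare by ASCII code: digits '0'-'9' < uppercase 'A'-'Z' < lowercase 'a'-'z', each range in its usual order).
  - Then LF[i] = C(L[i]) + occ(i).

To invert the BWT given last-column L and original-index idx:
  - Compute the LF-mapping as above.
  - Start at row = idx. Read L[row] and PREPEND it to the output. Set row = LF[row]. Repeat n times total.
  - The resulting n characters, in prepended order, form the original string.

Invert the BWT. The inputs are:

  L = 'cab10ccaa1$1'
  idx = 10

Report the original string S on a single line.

Answer: ca01caab11c$

Derivation:
LF mapping: 9 5 8 2 1 10 11 6 7 3 0 4
Walk LF starting at row 10, prepending L[row]:
  step 1: row=10, L[10]='$', prepend. Next row=LF[10]=0
  step 2: row=0, L[0]='c', prepend. Next row=LF[0]=9
  step 3: row=9, L[9]='1', prepend. Next row=LF[9]=3
  step 4: row=3, L[3]='1', prepend. Next row=LF[3]=2
  step 5: row=2, L[2]='b', prepend. Next row=LF[2]=8
  step 6: row=8, L[8]='a', prepend. Next row=LF[8]=7
  step 7: row=7, L[7]='a', prepend. Next row=LF[7]=6
  step 8: row=6, L[6]='c', prepend. Next row=LF[6]=11
  step 9: row=11, L[11]='1', prepend. Next row=LF[11]=4
  step 10: row=4, L[4]='0', prepend. Next row=LF[4]=1
  step 11: row=1, L[1]='a', prepend. Next row=LF[1]=5
  step 12: row=5, L[5]='c', prepend. Next row=LF[5]=10
Reversed output: ca01caab11c$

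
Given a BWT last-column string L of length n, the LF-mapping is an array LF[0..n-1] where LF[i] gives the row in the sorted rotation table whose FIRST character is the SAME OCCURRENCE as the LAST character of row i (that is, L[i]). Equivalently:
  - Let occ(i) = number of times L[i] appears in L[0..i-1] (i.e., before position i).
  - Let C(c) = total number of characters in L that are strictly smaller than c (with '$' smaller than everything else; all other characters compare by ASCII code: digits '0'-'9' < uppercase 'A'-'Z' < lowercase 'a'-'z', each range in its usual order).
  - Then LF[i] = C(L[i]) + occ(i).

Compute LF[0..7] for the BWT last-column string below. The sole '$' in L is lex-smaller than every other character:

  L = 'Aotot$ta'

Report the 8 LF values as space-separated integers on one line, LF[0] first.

Char counts: '$':1, 'A':1, 'a':1, 'o':2, 't':3
C (first-col start): C('$')=0, C('A')=1, C('a')=2, C('o')=3, C('t')=5
L[0]='A': occ=0, LF[0]=C('A')+0=1+0=1
L[1]='o': occ=0, LF[1]=C('o')+0=3+0=3
L[2]='t': occ=0, LF[2]=C('t')+0=5+0=5
L[3]='o': occ=1, LF[3]=C('o')+1=3+1=4
L[4]='t': occ=1, LF[4]=C('t')+1=5+1=6
L[5]='$': occ=0, LF[5]=C('$')+0=0+0=0
L[6]='t': occ=2, LF[6]=C('t')+2=5+2=7
L[7]='a': occ=0, LF[7]=C('a')+0=2+0=2

Answer: 1 3 5 4 6 0 7 2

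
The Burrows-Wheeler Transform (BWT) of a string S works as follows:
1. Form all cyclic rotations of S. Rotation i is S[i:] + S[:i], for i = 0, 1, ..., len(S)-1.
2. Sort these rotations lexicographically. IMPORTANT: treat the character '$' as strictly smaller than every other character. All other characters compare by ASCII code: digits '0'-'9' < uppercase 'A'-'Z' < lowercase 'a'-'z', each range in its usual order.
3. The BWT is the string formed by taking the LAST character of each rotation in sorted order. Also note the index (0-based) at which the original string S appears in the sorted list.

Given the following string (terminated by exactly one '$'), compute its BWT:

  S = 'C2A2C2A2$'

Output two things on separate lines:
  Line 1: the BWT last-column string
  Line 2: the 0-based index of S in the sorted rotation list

All 9 rotations (rotation i = S[i:]+S[:i]):
  rot[0] = C2A2C2A2$
  rot[1] = 2A2C2A2$C
  rot[2] = A2C2A2$C2
  rot[3] = 2C2A2$C2A
  rot[4] = C2A2$C2A2
  rot[5] = 2A2$C2A2C
  rot[6] = A2$C2A2C2
  rot[7] = 2$C2A2C2A
  rot[8] = $C2A2C2A2
Sorted (with $ < everything):
  sorted[0] = $C2A2C2A2  (last char: '2')
  sorted[1] = 2$C2A2C2A  (last char: 'A')
  sorted[2] = 2A2$C2A2C  (last char: 'C')
  sorted[3] = 2A2C2A2$C  (last char: 'C')
  sorted[4] = 2C2A2$C2A  (last char: 'A')
  sorted[5] = A2$C2A2C2  (last char: '2')
  sorted[6] = A2C2A2$C2  (last char: '2')
  sorted[7] = C2A2$C2A2  (last char: '2')
  sorted[8] = C2A2C2A2$  (last char: '$')
Last column: 2ACCA222$
Original string S is at sorted index 8

Answer: 2ACCA222$
8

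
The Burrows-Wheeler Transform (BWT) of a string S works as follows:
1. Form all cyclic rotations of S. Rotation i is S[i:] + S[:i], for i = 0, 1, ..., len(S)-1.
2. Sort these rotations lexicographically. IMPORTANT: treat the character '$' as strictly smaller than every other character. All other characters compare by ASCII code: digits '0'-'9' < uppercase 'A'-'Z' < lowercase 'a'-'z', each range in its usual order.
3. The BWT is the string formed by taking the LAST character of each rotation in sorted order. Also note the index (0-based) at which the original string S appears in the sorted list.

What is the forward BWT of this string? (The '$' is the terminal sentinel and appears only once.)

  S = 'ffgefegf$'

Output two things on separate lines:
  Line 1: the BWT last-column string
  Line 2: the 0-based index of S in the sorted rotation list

All 9 rotations (rotation i = S[i:]+S[:i]):
  rot[0] = ffgefegf$
  rot[1] = fgefegf$f
  rot[2] = gefegf$ff
  rot[3] = efegf$ffg
  rot[4] = fegf$ffge
  rot[5] = egf$ffgef
  rot[6] = gf$ffgefe
  rot[7] = f$ffgefeg
  rot[8] = $ffgefegf
Sorted (with $ < everything):
  sorted[0] = $ffgefegf  (last char: 'f')
  sorted[1] = efegf$ffg  (last char: 'g')
  sorted[2] = egf$ffgef  (last char: 'f')
  sorted[3] = f$ffgefeg  (last char: 'g')
  sorted[4] = fegf$ffge  (last char: 'e')
  sorted[5] = ffgefegf$  (last char: '$')
  sorted[6] = fgefegf$f  (last char: 'f')
  sorted[7] = gefegf$ff  (last char: 'f')
  sorted[8] = gf$ffgefe  (last char: 'e')
Last column: fgfge$ffe
Original string S is at sorted index 5

Answer: fgfge$ffe
5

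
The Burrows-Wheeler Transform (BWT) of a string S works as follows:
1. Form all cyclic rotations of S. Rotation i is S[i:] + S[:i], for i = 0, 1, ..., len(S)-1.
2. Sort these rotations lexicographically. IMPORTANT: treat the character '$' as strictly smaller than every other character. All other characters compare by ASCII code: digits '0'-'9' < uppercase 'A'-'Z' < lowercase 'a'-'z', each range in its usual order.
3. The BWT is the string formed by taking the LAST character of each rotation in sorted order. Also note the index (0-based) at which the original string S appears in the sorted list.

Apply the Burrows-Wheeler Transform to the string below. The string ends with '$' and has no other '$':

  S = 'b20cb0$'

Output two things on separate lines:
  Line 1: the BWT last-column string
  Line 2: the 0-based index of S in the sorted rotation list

Answer: 0b2bc$0
5

Derivation:
All 7 rotations (rotation i = S[i:]+S[:i]):
  rot[0] = b20cb0$
  rot[1] = 20cb0$b
  rot[2] = 0cb0$b2
  rot[3] = cb0$b20
  rot[4] = b0$b20c
  rot[5] = 0$b20cb
  rot[6] = $b20cb0
Sorted (with $ < everything):
  sorted[0] = $b20cb0  (last char: '0')
  sorted[1] = 0$b20cb  (last char: 'b')
  sorted[2] = 0cb0$b2  (last char: '2')
  sorted[3] = 20cb0$b  (last char: 'b')
  sorted[4] = b0$b20c  (last char: 'c')
  sorted[5] = b20cb0$  (last char: '$')
  sorted[6] = cb0$b20  (last char: '0')
Last column: 0b2bc$0
Original string S is at sorted index 5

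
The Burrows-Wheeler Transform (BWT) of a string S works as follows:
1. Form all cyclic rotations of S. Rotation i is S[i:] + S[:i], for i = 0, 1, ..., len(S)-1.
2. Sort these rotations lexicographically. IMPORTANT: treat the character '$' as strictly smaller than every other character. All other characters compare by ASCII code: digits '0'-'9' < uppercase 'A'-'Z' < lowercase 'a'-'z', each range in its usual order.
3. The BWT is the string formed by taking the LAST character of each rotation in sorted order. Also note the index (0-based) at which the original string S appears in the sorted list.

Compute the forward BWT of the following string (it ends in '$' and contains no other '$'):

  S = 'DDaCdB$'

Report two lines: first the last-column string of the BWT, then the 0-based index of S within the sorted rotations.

All 7 rotations (rotation i = S[i:]+S[:i]):
  rot[0] = DDaCdB$
  rot[1] = DaCdB$D
  rot[2] = aCdB$DD
  rot[3] = CdB$DDa
  rot[4] = dB$DDaC
  rot[5] = B$DDaCd
  rot[6] = $DDaCdB
Sorted (with $ < everything):
  sorted[0] = $DDaCdB  (last char: 'B')
  sorted[1] = B$DDaCd  (last char: 'd')
  sorted[2] = CdB$DDa  (last char: 'a')
  sorted[3] = DDaCdB$  (last char: '$')
  sorted[4] = DaCdB$D  (last char: 'D')
  sorted[5] = aCdB$DD  (last char: 'D')
  sorted[6] = dB$DDaC  (last char: 'C')
Last column: Bda$DDC
Original string S is at sorted index 3

Answer: Bda$DDC
3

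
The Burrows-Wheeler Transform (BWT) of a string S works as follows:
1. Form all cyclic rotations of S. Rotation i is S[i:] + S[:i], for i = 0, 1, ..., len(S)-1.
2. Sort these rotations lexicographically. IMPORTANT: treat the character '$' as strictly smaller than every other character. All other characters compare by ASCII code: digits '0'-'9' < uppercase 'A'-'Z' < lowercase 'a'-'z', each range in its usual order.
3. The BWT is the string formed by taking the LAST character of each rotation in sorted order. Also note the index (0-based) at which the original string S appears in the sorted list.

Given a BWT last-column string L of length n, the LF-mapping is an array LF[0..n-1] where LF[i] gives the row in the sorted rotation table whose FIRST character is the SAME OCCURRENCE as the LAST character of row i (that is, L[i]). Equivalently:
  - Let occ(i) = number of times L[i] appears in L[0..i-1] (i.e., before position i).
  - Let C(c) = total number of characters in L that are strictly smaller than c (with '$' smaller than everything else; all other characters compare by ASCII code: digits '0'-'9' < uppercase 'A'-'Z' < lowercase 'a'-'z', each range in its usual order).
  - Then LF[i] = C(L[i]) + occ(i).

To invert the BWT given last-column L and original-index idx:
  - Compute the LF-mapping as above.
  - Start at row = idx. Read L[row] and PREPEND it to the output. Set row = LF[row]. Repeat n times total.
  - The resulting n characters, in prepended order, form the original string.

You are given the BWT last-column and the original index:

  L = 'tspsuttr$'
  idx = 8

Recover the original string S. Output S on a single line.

LF mapping: 5 3 1 4 8 6 7 2 0
Walk LF starting at row 8, prepending L[row]:
  step 1: row=8, L[8]='$', prepend. Next row=LF[8]=0
  step 2: row=0, L[0]='t', prepend. Next row=LF[0]=5
  step 3: row=5, L[5]='t', prepend. Next row=LF[5]=6
  step 4: row=6, L[6]='t', prepend. Next row=LF[6]=7
  step 5: row=7, L[7]='r', prepend. Next row=LF[7]=2
  step 6: row=2, L[2]='p', prepend. Next row=LF[2]=1
  step 7: row=1, L[1]='s', prepend. Next row=LF[1]=3
  step 8: row=3, L[3]='s', prepend. Next row=LF[3]=4
  step 9: row=4, L[4]='u', prepend. Next row=LF[4]=8
Reversed output: ussprttt$

Answer: ussprttt$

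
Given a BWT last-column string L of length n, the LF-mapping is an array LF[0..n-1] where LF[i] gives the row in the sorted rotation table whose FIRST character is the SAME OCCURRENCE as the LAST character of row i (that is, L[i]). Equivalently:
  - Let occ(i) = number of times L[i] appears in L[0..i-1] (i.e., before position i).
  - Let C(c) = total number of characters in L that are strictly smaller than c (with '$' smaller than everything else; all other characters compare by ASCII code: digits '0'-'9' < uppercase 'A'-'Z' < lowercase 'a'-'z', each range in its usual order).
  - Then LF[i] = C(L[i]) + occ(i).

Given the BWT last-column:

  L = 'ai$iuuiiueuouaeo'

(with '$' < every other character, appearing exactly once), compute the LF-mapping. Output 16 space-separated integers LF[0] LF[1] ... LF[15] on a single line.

Answer: 1 5 0 6 11 12 7 8 13 3 14 9 15 2 4 10

Derivation:
Char counts: '$':1, 'a':2, 'e':2, 'i':4, 'o':2, 'u':5
C (first-col start): C('$')=0, C('a')=1, C('e')=3, C('i')=5, C('o')=9, C('u')=11
L[0]='a': occ=0, LF[0]=C('a')+0=1+0=1
L[1]='i': occ=0, LF[1]=C('i')+0=5+0=5
L[2]='$': occ=0, LF[2]=C('$')+0=0+0=0
L[3]='i': occ=1, LF[3]=C('i')+1=5+1=6
L[4]='u': occ=0, LF[4]=C('u')+0=11+0=11
L[5]='u': occ=1, LF[5]=C('u')+1=11+1=12
L[6]='i': occ=2, LF[6]=C('i')+2=5+2=7
L[7]='i': occ=3, LF[7]=C('i')+3=5+3=8
L[8]='u': occ=2, LF[8]=C('u')+2=11+2=13
L[9]='e': occ=0, LF[9]=C('e')+0=3+0=3
L[10]='u': occ=3, LF[10]=C('u')+3=11+3=14
L[11]='o': occ=0, LF[11]=C('o')+0=9+0=9
L[12]='u': occ=4, LF[12]=C('u')+4=11+4=15
L[13]='a': occ=1, LF[13]=C('a')+1=1+1=2
L[14]='e': occ=1, LF[14]=C('e')+1=3+1=4
L[15]='o': occ=1, LF[15]=C('o')+1=9+1=10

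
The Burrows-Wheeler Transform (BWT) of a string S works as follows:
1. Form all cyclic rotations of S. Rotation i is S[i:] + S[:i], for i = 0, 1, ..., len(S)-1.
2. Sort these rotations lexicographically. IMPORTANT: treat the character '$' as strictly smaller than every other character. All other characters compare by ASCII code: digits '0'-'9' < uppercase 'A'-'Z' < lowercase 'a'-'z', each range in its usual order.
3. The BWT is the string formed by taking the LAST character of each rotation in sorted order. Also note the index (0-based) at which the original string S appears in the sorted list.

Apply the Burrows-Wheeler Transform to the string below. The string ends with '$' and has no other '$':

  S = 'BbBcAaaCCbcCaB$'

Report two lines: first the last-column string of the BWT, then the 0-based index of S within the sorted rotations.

All 15 rotations (rotation i = S[i:]+S[:i]):
  rot[0] = BbBcAaaCCbcCaB$
  rot[1] = bBcAaaCCbcCaB$B
  rot[2] = BcAaaCCbcCaB$Bb
  rot[3] = cAaaCCbcCaB$BbB
  rot[4] = AaaCCbcCaB$BbBc
  rot[5] = aaCCbcCaB$BbBcA
  rot[6] = aCCbcCaB$BbBcAa
  rot[7] = CCbcCaB$BbBcAaa
  rot[8] = CbcCaB$BbBcAaaC
  rot[9] = bcCaB$BbBcAaaCC
  rot[10] = cCaB$BbBcAaaCCb
  rot[11] = CaB$BbBcAaaCCbc
  rot[12] = aB$BbBcAaaCCbcC
  rot[13] = B$BbBcAaaCCbcCa
  rot[14] = $BbBcAaaCCbcCaB
Sorted (with $ < everything):
  sorted[0] = $BbBcAaaCCbcCaB  (last char: 'B')
  sorted[1] = AaaCCbcCaB$BbBc  (last char: 'c')
  sorted[2] = B$BbBcAaaCCbcCa  (last char: 'a')
  sorted[3] = BbBcAaaCCbcCaB$  (last char: '$')
  sorted[4] = BcAaaCCbcCaB$Bb  (last char: 'b')
  sorted[5] = CCbcCaB$BbBcAaa  (last char: 'a')
  sorted[6] = CaB$BbBcAaaCCbc  (last char: 'c')
  sorted[7] = CbcCaB$BbBcAaaC  (last char: 'C')
  sorted[8] = aB$BbBcAaaCCbcC  (last char: 'C')
  sorted[9] = aCCbcCaB$BbBcAa  (last char: 'a')
  sorted[10] = aaCCbcCaB$BbBcA  (last char: 'A')
  sorted[11] = bBcAaaCCbcCaB$B  (last char: 'B')
  sorted[12] = bcCaB$BbBcAaaCC  (last char: 'C')
  sorted[13] = cAaaCCbcCaB$BbB  (last char: 'B')
  sorted[14] = cCaB$BbBcAaaCCb  (last char: 'b')
Last column: Bca$bacCCaABCBb
Original string S is at sorted index 3

Answer: Bca$bacCCaABCBb
3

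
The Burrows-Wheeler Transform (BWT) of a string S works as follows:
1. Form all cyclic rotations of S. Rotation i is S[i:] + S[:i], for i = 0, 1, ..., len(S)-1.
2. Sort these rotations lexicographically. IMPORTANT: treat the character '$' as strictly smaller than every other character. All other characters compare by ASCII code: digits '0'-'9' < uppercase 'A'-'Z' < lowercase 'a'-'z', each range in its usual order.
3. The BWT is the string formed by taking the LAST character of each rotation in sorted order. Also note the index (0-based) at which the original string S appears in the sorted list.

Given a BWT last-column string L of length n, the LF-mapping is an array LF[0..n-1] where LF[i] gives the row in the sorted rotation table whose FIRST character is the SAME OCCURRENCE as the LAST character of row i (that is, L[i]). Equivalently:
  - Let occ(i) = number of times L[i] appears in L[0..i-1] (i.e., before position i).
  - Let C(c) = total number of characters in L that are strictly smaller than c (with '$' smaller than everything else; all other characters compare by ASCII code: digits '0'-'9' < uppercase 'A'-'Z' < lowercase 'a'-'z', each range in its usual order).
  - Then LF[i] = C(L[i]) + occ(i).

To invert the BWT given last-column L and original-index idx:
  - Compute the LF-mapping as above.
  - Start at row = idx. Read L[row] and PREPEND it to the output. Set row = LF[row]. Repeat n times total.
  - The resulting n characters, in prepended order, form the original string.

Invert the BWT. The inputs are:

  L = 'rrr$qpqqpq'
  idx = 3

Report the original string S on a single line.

LF mapping: 7 8 9 0 3 1 4 5 2 6
Walk LF starting at row 3, prepending L[row]:
  step 1: row=3, L[3]='$', prepend. Next row=LF[3]=0
  step 2: row=0, L[0]='r', prepend. Next row=LF[0]=7
  step 3: row=7, L[7]='q', prepend. Next row=LF[7]=5
  step 4: row=5, L[5]='p', prepend. Next row=LF[5]=1
  step 5: row=1, L[1]='r', prepend. Next row=LF[1]=8
  step 6: row=8, L[8]='p', prepend. Next row=LF[8]=2
  step 7: row=2, L[2]='r', prepend. Next row=LF[2]=9
  step 8: row=9, L[9]='q', prepend. Next row=LF[9]=6
  step 9: row=6, L[6]='q', prepend. Next row=LF[6]=4
  step 10: row=4, L[4]='q', prepend. Next row=LF[4]=3
Reversed output: qqqrprpqr$

Answer: qqqrprpqr$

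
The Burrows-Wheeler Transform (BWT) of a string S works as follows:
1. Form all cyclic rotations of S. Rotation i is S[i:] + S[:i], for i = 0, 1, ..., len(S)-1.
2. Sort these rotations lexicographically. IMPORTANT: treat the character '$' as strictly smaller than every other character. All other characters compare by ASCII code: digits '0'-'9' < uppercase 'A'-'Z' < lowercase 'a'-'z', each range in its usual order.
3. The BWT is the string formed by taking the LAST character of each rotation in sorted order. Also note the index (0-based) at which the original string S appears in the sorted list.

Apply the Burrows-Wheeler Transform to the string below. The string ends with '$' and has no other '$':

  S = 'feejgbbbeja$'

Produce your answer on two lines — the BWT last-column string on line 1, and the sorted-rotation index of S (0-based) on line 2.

Answer: ajgbbfbe$jee
8

Derivation:
All 12 rotations (rotation i = S[i:]+S[:i]):
  rot[0] = feejgbbbeja$
  rot[1] = eejgbbbeja$f
  rot[2] = ejgbbbeja$fe
  rot[3] = jgbbbeja$fee
  rot[4] = gbbbeja$feej
  rot[5] = bbbeja$feejg
  rot[6] = bbeja$feejgb
  rot[7] = beja$feejgbb
  rot[8] = eja$feejgbbb
  rot[9] = ja$feejgbbbe
  rot[10] = a$feejgbbbej
  rot[11] = $feejgbbbeja
Sorted (with $ < everything):
  sorted[0] = $feejgbbbeja  (last char: 'a')
  sorted[1] = a$feejgbbbej  (last char: 'j')
  sorted[2] = bbbeja$feejg  (last char: 'g')
  sorted[3] = bbeja$feejgb  (last char: 'b')
  sorted[4] = beja$feejgbb  (last char: 'b')
  sorted[5] = eejgbbbeja$f  (last char: 'f')
  sorted[6] = eja$feejgbbb  (last char: 'b')
  sorted[7] = ejgbbbeja$fe  (last char: 'e')
  sorted[8] = feejgbbbeja$  (last char: '$')
  sorted[9] = gbbbeja$feej  (last char: 'j')
  sorted[10] = ja$feejgbbbe  (last char: 'e')
  sorted[11] = jgbbbeja$fee  (last char: 'e')
Last column: ajgbbfbe$jee
Original string S is at sorted index 8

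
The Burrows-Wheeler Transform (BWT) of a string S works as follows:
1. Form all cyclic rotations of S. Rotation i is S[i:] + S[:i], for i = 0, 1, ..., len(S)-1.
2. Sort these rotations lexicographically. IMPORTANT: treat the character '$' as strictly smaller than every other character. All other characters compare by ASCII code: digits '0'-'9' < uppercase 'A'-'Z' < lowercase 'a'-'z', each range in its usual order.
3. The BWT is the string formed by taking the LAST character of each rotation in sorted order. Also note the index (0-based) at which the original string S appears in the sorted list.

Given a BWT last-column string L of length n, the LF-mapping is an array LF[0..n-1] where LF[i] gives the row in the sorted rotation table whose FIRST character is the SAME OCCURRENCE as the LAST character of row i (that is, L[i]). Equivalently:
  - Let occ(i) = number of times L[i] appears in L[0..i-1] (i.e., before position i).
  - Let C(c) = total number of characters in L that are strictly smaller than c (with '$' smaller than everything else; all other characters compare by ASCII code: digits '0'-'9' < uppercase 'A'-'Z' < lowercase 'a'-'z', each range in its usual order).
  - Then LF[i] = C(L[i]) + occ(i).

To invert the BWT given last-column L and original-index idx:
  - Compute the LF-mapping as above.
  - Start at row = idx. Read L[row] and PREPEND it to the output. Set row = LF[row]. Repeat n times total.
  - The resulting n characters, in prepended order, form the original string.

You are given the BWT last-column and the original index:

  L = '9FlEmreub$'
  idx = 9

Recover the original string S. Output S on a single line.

Answer: umbrelEF9$

Derivation:
LF mapping: 1 3 6 2 7 8 5 9 4 0
Walk LF starting at row 9, prepending L[row]:
  step 1: row=9, L[9]='$', prepend. Next row=LF[9]=0
  step 2: row=0, L[0]='9', prepend. Next row=LF[0]=1
  step 3: row=1, L[1]='F', prepend. Next row=LF[1]=3
  step 4: row=3, L[3]='E', prepend. Next row=LF[3]=2
  step 5: row=2, L[2]='l', prepend. Next row=LF[2]=6
  step 6: row=6, L[6]='e', prepend. Next row=LF[6]=5
  step 7: row=5, L[5]='r', prepend. Next row=LF[5]=8
  step 8: row=8, L[8]='b', prepend. Next row=LF[8]=4
  step 9: row=4, L[4]='m', prepend. Next row=LF[4]=7
  step 10: row=7, L[7]='u', prepend. Next row=LF[7]=9
Reversed output: umbrelEF9$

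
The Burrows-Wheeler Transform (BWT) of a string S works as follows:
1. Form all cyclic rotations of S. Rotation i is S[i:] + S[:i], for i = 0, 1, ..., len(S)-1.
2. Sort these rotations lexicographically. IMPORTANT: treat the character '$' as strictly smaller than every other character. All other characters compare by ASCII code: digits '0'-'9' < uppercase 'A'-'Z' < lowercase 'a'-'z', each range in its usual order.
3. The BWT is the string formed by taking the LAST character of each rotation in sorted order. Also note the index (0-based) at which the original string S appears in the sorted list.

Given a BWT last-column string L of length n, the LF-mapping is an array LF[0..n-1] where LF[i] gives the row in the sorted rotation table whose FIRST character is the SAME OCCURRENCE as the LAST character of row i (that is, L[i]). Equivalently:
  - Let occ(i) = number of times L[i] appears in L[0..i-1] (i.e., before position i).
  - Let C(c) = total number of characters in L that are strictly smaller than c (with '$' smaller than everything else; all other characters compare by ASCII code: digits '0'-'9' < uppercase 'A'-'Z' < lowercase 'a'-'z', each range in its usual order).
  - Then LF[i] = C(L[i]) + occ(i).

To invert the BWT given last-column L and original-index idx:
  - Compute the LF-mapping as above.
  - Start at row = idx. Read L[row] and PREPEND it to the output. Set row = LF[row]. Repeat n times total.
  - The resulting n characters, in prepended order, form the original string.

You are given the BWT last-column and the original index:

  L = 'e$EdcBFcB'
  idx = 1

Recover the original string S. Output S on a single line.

Answer: BcFcdEBe$

Derivation:
LF mapping: 8 0 3 7 5 1 4 6 2
Walk LF starting at row 1, prepending L[row]:
  step 1: row=1, L[1]='$', prepend. Next row=LF[1]=0
  step 2: row=0, L[0]='e', prepend. Next row=LF[0]=8
  step 3: row=8, L[8]='B', prepend. Next row=LF[8]=2
  step 4: row=2, L[2]='E', prepend. Next row=LF[2]=3
  step 5: row=3, L[3]='d', prepend. Next row=LF[3]=7
  step 6: row=7, L[7]='c', prepend. Next row=LF[7]=6
  step 7: row=6, L[6]='F', prepend. Next row=LF[6]=4
  step 8: row=4, L[4]='c', prepend. Next row=LF[4]=5
  step 9: row=5, L[5]='B', prepend. Next row=LF[5]=1
Reversed output: BcFcdEBe$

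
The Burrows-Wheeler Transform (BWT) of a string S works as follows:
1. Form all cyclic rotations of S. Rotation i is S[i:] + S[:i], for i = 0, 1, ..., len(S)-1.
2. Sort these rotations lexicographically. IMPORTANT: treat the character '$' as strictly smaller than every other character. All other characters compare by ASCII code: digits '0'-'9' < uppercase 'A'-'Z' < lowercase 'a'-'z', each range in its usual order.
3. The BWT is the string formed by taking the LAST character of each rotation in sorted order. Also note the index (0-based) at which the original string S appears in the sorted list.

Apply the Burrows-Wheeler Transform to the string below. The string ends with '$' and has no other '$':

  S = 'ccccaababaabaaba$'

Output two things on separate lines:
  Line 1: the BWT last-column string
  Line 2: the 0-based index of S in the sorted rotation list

All 17 rotations (rotation i = S[i:]+S[:i]):
  rot[0] = ccccaababaabaaba$
  rot[1] = cccaababaabaaba$c
  rot[2] = ccaababaabaaba$cc
  rot[3] = caababaabaaba$ccc
  rot[4] = aababaabaaba$cccc
  rot[5] = ababaabaaba$cccca
  rot[6] = babaabaaba$ccccaa
  rot[7] = abaabaaba$ccccaab
  rot[8] = baabaaba$ccccaaba
  rot[9] = aabaaba$ccccaabab
  rot[10] = abaaba$ccccaababa
  rot[11] = baaba$ccccaababaa
  rot[12] = aaba$ccccaababaab
  rot[13] = aba$ccccaababaaba
  rot[14] = ba$ccccaababaabaa
  rot[15] = a$ccccaababaabaab
  rot[16] = $ccccaababaabaaba
Sorted (with $ < everything):
  sorted[0] = $ccccaababaabaaba  (last char: 'a')
  sorted[1] = a$ccccaababaabaab  (last char: 'b')
  sorted[2] = aaba$ccccaababaab  (last char: 'b')
  sorted[3] = aabaaba$ccccaabab  (last char: 'b')
  sorted[4] = aababaabaaba$cccc  (last char: 'c')
  sorted[5] = aba$ccccaababaaba  (last char: 'a')
  sorted[6] = abaaba$ccccaababa  (last char: 'a')
  sorted[7] = abaabaaba$ccccaab  (last char: 'b')
  sorted[8] = ababaabaaba$cccca  (last char: 'a')
  sorted[9] = ba$ccccaababaabaa  (last char: 'a')
  sorted[10] = baaba$ccccaababaa  (last char: 'a')
  sorted[11] = baabaaba$ccccaaba  (last char: 'a')
  sorted[12] = babaabaaba$ccccaa  (last char: 'a')
  sorted[13] = caababaabaaba$ccc  (last char: 'c')
  sorted[14] = ccaababaabaaba$cc  (last char: 'c')
  sorted[15] = cccaababaabaaba$c  (last char: 'c')
  sorted[16] = ccccaababaabaaba$  (last char: '$')
Last column: abbbcaabaaaaaccc$
Original string S is at sorted index 16

Answer: abbbcaabaaaaaccc$
16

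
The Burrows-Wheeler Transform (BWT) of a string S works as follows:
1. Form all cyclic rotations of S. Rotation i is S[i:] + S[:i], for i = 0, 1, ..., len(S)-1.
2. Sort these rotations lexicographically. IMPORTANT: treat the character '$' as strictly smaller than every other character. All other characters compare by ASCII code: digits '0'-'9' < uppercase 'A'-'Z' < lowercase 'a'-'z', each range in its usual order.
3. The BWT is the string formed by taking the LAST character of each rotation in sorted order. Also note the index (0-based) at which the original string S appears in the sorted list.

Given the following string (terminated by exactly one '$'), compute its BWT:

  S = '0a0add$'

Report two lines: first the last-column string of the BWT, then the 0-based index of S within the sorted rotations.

All 7 rotations (rotation i = S[i:]+S[:i]):
  rot[0] = 0a0add$
  rot[1] = a0add$0
  rot[2] = 0add$0a
  rot[3] = add$0a0
  rot[4] = dd$0a0a
  rot[5] = d$0a0ad
  rot[6] = $0a0add
Sorted (with $ < everything):
  sorted[0] = $0a0add  (last char: 'd')
  sorted[1] = 0a0add$  (last char: '$')
  sorted[2] = 0add$0a  (last char: 'a')
  sorted[3] = a0add$0  (last char: '0')
  sorted[4] = add$0a0  (last char: '0')
  sorted[5] = d$0a0ad  (last char: 'd')
  sorted[6] = dd$0a0a  (last char: 'a')
Last column: d$a00da
Original string S is at sorted index 1

Answer: d$a00da
1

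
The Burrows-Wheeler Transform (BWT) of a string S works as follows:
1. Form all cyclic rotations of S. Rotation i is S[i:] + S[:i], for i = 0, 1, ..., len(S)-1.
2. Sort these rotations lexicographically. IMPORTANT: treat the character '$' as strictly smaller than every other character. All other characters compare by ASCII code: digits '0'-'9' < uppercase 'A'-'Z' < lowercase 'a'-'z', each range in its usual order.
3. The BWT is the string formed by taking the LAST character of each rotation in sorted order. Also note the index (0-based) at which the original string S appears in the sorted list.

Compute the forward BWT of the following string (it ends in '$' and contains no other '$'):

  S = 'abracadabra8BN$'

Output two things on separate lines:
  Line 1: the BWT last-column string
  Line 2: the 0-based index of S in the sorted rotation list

All 15 rotations (rotation i = S[i:]+S[:i]):
  rot[0] = abracadabra8BN$
  rot[1] = bracadabra8BN$a
  rot[2] = racadabra8BN$ab
  rot[3] = acadabra8BN$abr
  rot[4] = cadabra8BN$abra
  rot[5] = adabra8BN$abrac
  rot[6] = dabra8BN$abraca
  rot[7] = abra8BN$abracad
  rot[8] = bra8BN$abracada
  rot[9] = ra8BN$abracadab
  rot[10] = a8BN$abracadabr
  rot[11] = 8BN$abracadabra
  rot[12] = BN$abracadabra8
  rot[13] = N$abracadabra8B
  rot[14] = $abracadabra8BN
Sorted (with $ < everything):
  sorted[0] = $abracadabra8BN  (last char: 'N')
  sorted[1] = 8BN$abracadabra  (last char: 'a')
  sorted[2] = BN$abracadabra8  (last char: '8')
  sorted[3] = N$abracadabra8B  (last char: 'B')
  sorted[4] = a8BN$abracadabr  (last char: 'r')
  sorted[5] = abra8BN$abracad  (last char: 'd')
  sorted[6] = abracadabra8BN$  (last char: '$')
  sorted[7] = acadabra8BN$abr  (last char: 'r')
  sorted[8] = adabra8BN$abrac  (last char: 'c')
  sorted[9] = bra8BN$abracada  (last char: 'a')
  sorted[10] = bracadabra8BN$a  (last char: 'a')
  sorted[11] = cadabra8BN$abra  (last char: 'a')
  sorted[12] = dabra8BN$abraca  (last char: 'a')
  sorted[13] = ra8BN$abracadab  (last char: 'b')
  sorted[14] = racadabra8BN$ab  (last char: 'b')
Last column: Na8Brd$rcaaaabb
Original string S is at sorted index 6

Answer: Na8Brd$rcaaaabb
6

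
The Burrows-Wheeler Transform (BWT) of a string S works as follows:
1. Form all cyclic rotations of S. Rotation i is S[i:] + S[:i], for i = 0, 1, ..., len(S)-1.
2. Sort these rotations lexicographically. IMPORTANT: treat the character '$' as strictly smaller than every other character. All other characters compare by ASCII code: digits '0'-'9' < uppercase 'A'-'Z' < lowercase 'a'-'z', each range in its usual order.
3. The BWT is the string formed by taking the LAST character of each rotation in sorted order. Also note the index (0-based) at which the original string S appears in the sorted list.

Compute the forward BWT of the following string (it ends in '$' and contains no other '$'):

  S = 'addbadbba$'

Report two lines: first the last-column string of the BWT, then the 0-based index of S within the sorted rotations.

Answer: abb$bdddaa
3

Derivation:
All 10 rotations (rotation i = S[i:]+S[:i]):
  rot[0] = addbadbba$
  rot[1] = ddbadbba$a
  rot[2] = dbadbba$ad
  rot[3] = badbba$add
  rot[4] = adbba$addb
  rot[5] = dbba$addba
  rot[6] = bba$addbad
  rot[7] = ba$addbadb
  rot[8] = a$addbadbb
  rot[9] = $addbadbba
Sorted (with $ < everything):
  sorted[0] = $addbadbba  (last char: 'a')
  sorted[1] = a$addbadbb  (last char: 'b')
  sorted[2] = adbba$addb  (last char: 'b')
  sorted[3] = addbadbba$  (last char: '$')
  sorted[4] = ba$addbadb  (last char: 'b')
  sorted[5] = badbba$add  (last char: 'd')
  sorted[6] = bba$addbad  (last char: 'd')
  sorted[7] = dbadbba$ad  (last char: 'd')
  sorted[8] = dbba$addba  (last char: 'a')
  sorted[9] = ddbadbba$a  (last char: 'a')
Last column: abb$bdddaa
Original string S is at sorted index 3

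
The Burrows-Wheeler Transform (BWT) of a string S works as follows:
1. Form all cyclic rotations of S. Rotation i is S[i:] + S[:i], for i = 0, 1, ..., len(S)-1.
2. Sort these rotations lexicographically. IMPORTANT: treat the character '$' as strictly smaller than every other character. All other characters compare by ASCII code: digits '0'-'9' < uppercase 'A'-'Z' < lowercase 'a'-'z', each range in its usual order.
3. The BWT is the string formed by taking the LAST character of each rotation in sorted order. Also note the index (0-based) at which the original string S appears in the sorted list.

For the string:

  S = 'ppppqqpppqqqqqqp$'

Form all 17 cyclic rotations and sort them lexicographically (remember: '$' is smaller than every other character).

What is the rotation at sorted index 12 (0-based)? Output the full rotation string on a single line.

Answer: qqpppqqqqqqp$pppp

Derivation:
All 17 rotations (rotation i = S[i:]+S[:i]):
  rot[0] = ppppqqpppqqqqqqp$
  rot[1] = pppqqpppqqqqqqp$p
  rot[2] = ppqqpppqqqqqqp$pp
  rot[3] = pqqpppqqqqqqp$ppp
  rot[4] = qqpppqqqqqqp$pppp
  rot[5] = qpppqqqqqqp$ppppq
  rot[6] = pppqqqqqqp$ppppqq
  rot[7] = ppqqqqqqp$ppppqqp
  rot[8] = pqqqqqqp$ppppqqpp
  rot[9] = qqqqqqp$ppppqqppp
  rot[10] = qqqqqp$ppppqqpppq
  rot[11] = qqqqp$ppppqqpppqq
  rot[12] = qqqp$ppppqqpppqqq
  rot[13] = qqp$ppppqqpppqqqq
  rot[14] = qp$ppppqqpppqqqqq
  rot[15] = p$ppppqqpppqqqqqq
  rot[16] = $ppppqqpppqqqqqqp
Sorted (with $ < everything):
  sorted[0] = $ppppqqpppqqqqqqp
  sorted[1] = p$ppppqqpppqqqqqq
  sorted[2] = ppppqqpppqqqqqqp$
  sorted[3] = pppqqpppqqqqqqp$p
  sorted[4] = pppqqqqqqp$ppppqq
  sorted[5] = ppqqpppqqqqqqp$pp
  sorted[6] = ppqqqqqqp$ppppqqp
  sorted[7] = pqqpppqqqqqqp$ppp
  sorted[8] = pqqqqqqp$ppppqqpp
  sorted[9] = qp$ppppqqpppqqqqq
  sorted[10] = qpppqqqqqqp$ppppq
  sorted[11] = qqp$ppppqqpppqqqq
  sorted[12] = qqpppqqqqqqp$pppp
  sorted[13] = qqqp$ppppqqpppqqq
  sorted[14] = qqqqp$ppppqqpppqq
  sorted[15] = qqqqqp$ppppqqpppq
  sorted[16] = qqqqqqp$ppppqqppp
sorted[12] = qqpppqqqqqqp$pppp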